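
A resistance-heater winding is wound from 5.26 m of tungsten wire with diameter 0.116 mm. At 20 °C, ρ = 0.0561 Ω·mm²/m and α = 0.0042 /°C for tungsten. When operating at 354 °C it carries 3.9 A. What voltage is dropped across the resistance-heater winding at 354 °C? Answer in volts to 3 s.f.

262 V

ρ = 0.0561 Ω·mm²/m = 5.61×10^-8 Ω·m
A = π(d/2)² = π(5.8000e-05 m)² = 1.057e-08 m²
R₍20₎ = ρL/A = (5.61×10^-8)(5.26)/(1.057e-08) = 27.92 Ω
R₍354₎ = R₍20₎(1 + αΔT) = 27.92 × (1 + 0.0042×334) = 67.09 Ω
V = IR = 3.9 × 67.09 = 262 V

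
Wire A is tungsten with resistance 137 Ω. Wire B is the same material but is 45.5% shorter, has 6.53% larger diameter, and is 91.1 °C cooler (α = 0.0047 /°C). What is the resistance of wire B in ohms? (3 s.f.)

R ∝ ρL/d² with ρ ∝ (1+αΔT), so R_B/R_A = (1 − 45.5/100) × (1 + 6.53/100)⁻² × (1 − 0.0047×91.1)
= 0.545 × 0.8812 × 0.5718 = 0.2746
R_B = 0.2746 × 137 = 37.6 Ω

37.6 Ω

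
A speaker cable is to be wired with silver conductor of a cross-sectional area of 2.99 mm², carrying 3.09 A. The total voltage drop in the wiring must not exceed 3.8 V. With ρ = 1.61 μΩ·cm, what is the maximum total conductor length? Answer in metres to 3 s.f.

ρ = 1.61 μΩ·cm = 1.61×10^-8 Ω·m
A = 2.99 mm² = 2.990e-06 m²
L_max = V_max·A/(1·ρI) = (3.8)(2.990e-06)/(1.61×10^-8×3.09) = 228 m

228 m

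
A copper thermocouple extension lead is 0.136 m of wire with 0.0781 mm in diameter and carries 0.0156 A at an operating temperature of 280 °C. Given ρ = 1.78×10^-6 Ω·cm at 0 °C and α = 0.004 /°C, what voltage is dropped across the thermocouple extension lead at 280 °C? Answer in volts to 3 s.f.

ρ = 1.78×10^-6 Ω·cm = 1.78×10^-8 Ω·m
A = π(d/2)² = π(3.9050e-05 m)² = 4.791e-09 m²
R₍0₎ = ρL/A = (1.78×10^-8)(0.136)/(4.791e-09) = 0.5053 Ω
R₍280₎ = R₍0₎(1 + αΔT) = 0.5053 × (1 + 0.004×280) = 1.071 Ω
V = IR = 0.0156 × 1.071 = 0.0167 V

0.0167 V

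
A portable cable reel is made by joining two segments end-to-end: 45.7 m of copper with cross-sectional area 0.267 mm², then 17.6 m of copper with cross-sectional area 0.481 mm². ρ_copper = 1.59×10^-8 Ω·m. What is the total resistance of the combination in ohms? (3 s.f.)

Segment 1: A = 0.267 mm² = 2.670e-07 m²
R₁ = ρL/A = (1.59×10^-8)(45.7)/(2.670e-07) = 2.721 Ω
Segment 2: A = 0.481 mm² = 4.810e-07 m²
R₂ = (1.59×10^-8)(17.6)/(4.810e-07) = 0.5818 Ω
R = R₁ + R₂ = 3.30 Ω

3.30 Ω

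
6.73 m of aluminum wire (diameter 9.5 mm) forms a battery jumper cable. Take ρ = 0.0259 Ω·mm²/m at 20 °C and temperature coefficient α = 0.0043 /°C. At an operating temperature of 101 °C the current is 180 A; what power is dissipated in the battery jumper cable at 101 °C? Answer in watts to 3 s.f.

107 W

ρ = 0.0259 Ω·mm²/m = 2.59×10^-8 Ω·m
A = π(d/2)² = π(4.7500e-03 m)² = 7.088e-05 m²
R₍20₎ = ρL/A = (2.59×10^-8)(6.73)/(7.088e-05) = 0.002459 Ω
R₍101₎ = R₍20₎(1 + αΔT) = 0.002459 × (1 + 0.0043×81) = 0.003316 Ω
P = I²R = (180)² × 0.003316 = 107 W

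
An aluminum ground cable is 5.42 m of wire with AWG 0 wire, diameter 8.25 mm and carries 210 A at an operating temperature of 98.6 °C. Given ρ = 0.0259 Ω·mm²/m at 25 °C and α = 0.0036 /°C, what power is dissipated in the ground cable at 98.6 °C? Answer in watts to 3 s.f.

ρ = 0.0259 Ω·mm²/m = 2.59×10^-8 Ω·m
A = π(8.25/2 mm)² = π(4.1250e-03 m)² = 5.346e-05 m²
R₍25₎ = ρL/A = (2.59×10^-8)(5.42)/(5.346e-05) = 0.002626 Ω
R₍98.6₎ = R₍25₎(1 + αΔT) = 0.002626 × (1 + 0.0036×73.6) = 0.003322 Ω
P = I²R = (210)² × 0.003322 = 146 W

146 W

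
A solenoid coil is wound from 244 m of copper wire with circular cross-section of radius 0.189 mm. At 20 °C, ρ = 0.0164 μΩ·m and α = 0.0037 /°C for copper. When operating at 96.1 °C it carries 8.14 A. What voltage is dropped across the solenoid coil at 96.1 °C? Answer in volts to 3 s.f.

ρ = 0.0164 μΩ·m = 1.64×10^-8 Ω·m
A = πr² = π(1.8900e-04 m)² = 1.122e-07 m²
R₍20₎ = ρL/A = (1.64×10^-8)(244)/(1.122e-07) = 35.66 Ω
R₍96.1₎ = R₍20₎(1 + αΔT) = 35.66 × (1 + 0.0037×76.1) = 45.7 Ω
V = IR = 8.14 × 45.7 = 372 V

372 V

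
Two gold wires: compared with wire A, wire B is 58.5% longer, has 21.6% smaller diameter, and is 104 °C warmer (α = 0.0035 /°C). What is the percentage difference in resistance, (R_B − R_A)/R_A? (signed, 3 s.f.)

R ∝ ρL/d² with ρ ∝ (1+αΔT), so R_B/R_A = (1 + 58.5/100) × (1 − 21.6/100)⁻² × (1 + 0.0035×104)
= 1.585 × 1.627 × 1.364 = 3.517
(R_B − R_A)/R_A = 3.517 − 1 = 252%

252%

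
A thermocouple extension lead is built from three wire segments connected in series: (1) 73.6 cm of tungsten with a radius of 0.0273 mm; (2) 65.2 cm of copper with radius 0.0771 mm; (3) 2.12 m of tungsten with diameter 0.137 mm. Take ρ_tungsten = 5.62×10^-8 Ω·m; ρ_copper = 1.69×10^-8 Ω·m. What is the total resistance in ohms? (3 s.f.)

26.3 Ω

Seg 1: A = πr² = π(2.7300e-05 m)² = 2.341e-09 m²
R_1 = (5.62×10^-8)(0.736)/(2.341e-09) = 17.67 Ω
Seg 2: A = πr² = π(7.7100e-05 m)² = 1.867e-08 m²
R_2 = (1.69×10^-8)(0.652)/(1.867e-08) = 0.59 Ω
Seg 3: A = π(d/2)² = π(6.8500e-05 m)² = 1.474e-08 m²
R_3 = (5.62×10^-8)(2.12)/(1.474e-08) = 8.082 Ω
R_total = R_1 + R_2 + R_3 = 26.3 Ω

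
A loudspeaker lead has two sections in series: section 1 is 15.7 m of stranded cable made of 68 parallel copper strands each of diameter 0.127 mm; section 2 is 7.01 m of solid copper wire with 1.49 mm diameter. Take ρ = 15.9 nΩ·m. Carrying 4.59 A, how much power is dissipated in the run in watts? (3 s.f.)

ρ = 15.9 nΩ·m = 1.59×10^-8 Ω·m
Section 1: A_strand = π(6.3500e-05)² = 1.267e-08 m²; R₁ = ρL/(N·A_s) = (1.59×10^-8)(15.7)/(68×1.267e-08) = 0.2898 Ω
Section 2: A = π(d/2)² = π(7.4500e-04 m)² = 1.744e-06 m²
R₂ = (1.59×10^-8)(7.01)/(1.744e-06) = 0.06392 Ω
R = R₁ + R₂ = 0.3537 Ω
P = I²R = (4.59)² × 0.3537 = 7.45 W

7.45 W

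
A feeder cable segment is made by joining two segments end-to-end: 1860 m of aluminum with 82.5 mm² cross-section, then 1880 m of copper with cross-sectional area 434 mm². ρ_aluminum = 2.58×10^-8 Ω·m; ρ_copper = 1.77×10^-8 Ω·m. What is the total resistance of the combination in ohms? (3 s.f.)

Segment 1: A = 82.5 mm² = 8.250e-05 m²
R₁ = ρL/A = (2.58×10^-8)(1860)/(8.250e-05) = 0.5817 Ω
Segment 2: A = 434 mm² = 4.340e-04 m²
R₂ = (1.77×10^-8)(1880)/(4.340e-04) = 0.07667 Ω
R = R₁ + R₂ = 0.658 Ω

0.658 Ω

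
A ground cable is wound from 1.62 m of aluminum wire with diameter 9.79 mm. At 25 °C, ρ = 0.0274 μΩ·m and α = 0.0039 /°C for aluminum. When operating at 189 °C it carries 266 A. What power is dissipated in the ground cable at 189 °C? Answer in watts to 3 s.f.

68.4 W

ρ = 0.0274 μΩ·m = 2.74×10^-8 Ω·m
A = π(d/2)² = π(4.8950e-03 m)² = 7.528e-05 m²
R₍25₎ = ρL/A = (2.74×10^-8)(1.62)/(7.528e-05) = 5.897×10^-4 Ω
R₍189₎ = R₍25₎(1 + αΔT) = 5.897×10^-4 × (1 + 0.0039×164) = 9.668×10^-4 Ω
P = I²R = (266)² × 9.668×10^-4 = 68.4 W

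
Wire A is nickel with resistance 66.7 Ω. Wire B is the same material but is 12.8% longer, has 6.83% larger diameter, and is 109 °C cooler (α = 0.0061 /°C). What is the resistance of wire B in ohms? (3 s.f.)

22.1 Ω

R ∝ ρL/d² with ρ ∝ (1+αΔT), so R_B/R_A = (1 + 12.8/100) × (1 + 6.83/100)⁻² × (1 − 0.0061×109)
= 1.128 × 0.8762 × 0.3351 = 0.3312
R_B = 0.3312 × 66.7 = 22.1 Ω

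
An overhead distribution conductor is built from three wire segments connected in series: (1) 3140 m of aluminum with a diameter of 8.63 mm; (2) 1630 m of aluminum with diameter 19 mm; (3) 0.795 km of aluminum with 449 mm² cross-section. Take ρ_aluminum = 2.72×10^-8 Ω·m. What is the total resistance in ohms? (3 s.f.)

1.66 Ω

Seg 1: A = π(d/2)² = π(4.3150e-03 m)² = 5.849e-05 m²
R_1 = (2.72×10^-8)(3140)/(5.849e-05) = 1.46 Ω
Seg 2: A = π(d/2)² = π(9.5000e-03 m)² = 2.835e-04 m²
R_2 = (2.72×10^-8)(1630)/(2.835e-04) = 0.1564 Ω
Seg 3: A = 449 mm² = 4.490e-04 m²
R_3 = (2.72×10^-8)(795)/(4.490e-04) = 0.04816 Ω
R_total = R_1 + R_2 + R_3 = 1.66 Ω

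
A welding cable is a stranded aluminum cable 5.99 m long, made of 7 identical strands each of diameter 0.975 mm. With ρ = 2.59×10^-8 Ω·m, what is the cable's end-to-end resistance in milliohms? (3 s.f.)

29.7 mΩ

A_strand = π(4.8750e-04 m)² = 7.466e-07 m²
R_strand = ρL/A = (2.59×10^-8)(5.99)/(7.466e-07) = 0.2078 Ω
R_total = R_strand/N = 0.2078/7 = 29.7 mΩ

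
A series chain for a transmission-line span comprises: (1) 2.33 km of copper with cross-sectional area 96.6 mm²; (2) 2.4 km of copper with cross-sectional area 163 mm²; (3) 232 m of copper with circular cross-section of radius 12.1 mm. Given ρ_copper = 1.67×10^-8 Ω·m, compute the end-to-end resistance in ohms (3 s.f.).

0.657 Ω

Seg 1: A = 96.6 mm² = 9.660e-05 m²
R_1 = (1.67×10^-8)(2330)/(9.660e-05) = 0.4028 Ω
Seg 2: A = 163 mm² = 1.630e-04 m²
R_2 = (1.67×10^-8)(2400)/(1.630e-04) = 0.2459 Ω
Seg 3: A = πr² = π(1.2100e-02 m)² = 4.600e-04 m²
R_3 = (1.67×10^-8)(232)/(4.600e-04) = 0.008423 Ω
R_total = R_1 + R_2 + R_3 = 0.657 Ω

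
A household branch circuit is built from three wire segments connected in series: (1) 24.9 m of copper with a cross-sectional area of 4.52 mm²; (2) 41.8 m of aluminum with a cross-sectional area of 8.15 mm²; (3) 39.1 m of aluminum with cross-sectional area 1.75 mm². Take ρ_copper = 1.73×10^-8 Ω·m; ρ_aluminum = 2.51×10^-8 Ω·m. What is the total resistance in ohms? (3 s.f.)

Seg 1: A = 4.52 mm² = 4.520e-06 m²
R_1 = (1.73×10^-8)(24.9)/(4.520e-06) = 0.0953 Ω
Seg 2: A = 8.15 mm² = 8.150e-06 m²
R_2 = (2.51×10^-8)(41.8)/(8.150e-06) = 0.1287 Ω
Seg 3: A = 1.75 mm² = 1.750e-06 m²
R_3 = (2.51×10^-8)(39.1)/(1.750e-06) = 0.5608 Ω
R_total = R_1 + R_2 + R_3 = 0.785 Ω

0.785 Ω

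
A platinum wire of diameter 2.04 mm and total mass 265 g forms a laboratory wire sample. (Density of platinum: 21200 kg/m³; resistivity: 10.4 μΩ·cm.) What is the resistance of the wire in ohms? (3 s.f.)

0.122 Ω

ρ = 10.4 μΩ·cm = 1.04×10^-7 Ω·m
A = π(d/2)² = π(1.0200e-03 m)² = 3.2685e-06 m²
L = m/(density·A) = 0.265/(21200×3.2685e-06) = 3.824 m
R = ρL/A = (1.04×10^-7)(3.824)/(3.2685e-06) = 0.122 Ω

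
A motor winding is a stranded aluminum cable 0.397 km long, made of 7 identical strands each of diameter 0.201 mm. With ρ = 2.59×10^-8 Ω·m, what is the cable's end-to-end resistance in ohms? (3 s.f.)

A_strand = π(1.0050e-04 m)² = 3.173e-08 m²
R_strand = ρL/A = (2.59×10^-8)(397)/(3.173e-08) = 324 Ω
R_total = R_strand/N = 324/7 = 46.3 Ω

46.3 Ω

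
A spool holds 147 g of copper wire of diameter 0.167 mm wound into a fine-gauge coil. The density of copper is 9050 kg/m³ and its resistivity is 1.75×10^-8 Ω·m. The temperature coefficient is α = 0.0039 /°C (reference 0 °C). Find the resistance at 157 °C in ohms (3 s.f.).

A = π(d/2)² = π(8.3500e-05 m)² = 2.1904e-08 m²
L = m/(density·A) = 0.147/(9050×2.1904e-08) = 741.6 m
R = ρL/A = (1.75×10^-8)(741.6)/(2.1904e-08) = 592.5 Ω
R(157 °C) = 592.5 × (1 + 0.0039×157) = 955 Ω

955 Ω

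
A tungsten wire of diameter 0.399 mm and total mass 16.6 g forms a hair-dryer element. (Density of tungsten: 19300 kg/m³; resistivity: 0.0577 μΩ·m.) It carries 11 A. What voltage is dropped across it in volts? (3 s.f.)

ρ = 0.0577 μΩ·m = 5.77×10^-8 Ω·m
A = π(d/2)² = π(1.9950e-04 m)² = 1.2504e-07 m²
L = m/(density·A) = 0.0166/(19300×1.2504e-07) = 6.879 m
R = ρL/A = (5.77×10^-8)(6.879)/(1.2504e-07) = 3.174 Ω
V = IR = 11 × 3.174 = 34.9 V

34.9 V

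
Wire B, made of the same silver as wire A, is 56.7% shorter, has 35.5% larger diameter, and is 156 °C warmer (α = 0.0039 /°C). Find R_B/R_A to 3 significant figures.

R ∝ ρL/d² with ρ ∝ (1+αΔT), so R_B/R_A = (1 − 56.7/100) × (1 + 35.5/100)⁻² × (1 + 0.0039×156)
= 0.433 × 0.5446 × 1.608 = 0.379

0.379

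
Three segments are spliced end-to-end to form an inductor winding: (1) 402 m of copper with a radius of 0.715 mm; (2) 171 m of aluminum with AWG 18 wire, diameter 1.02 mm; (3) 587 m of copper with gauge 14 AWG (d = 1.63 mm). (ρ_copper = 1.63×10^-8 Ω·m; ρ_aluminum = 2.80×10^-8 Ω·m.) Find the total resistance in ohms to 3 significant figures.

Seg 1: A = πr² = π(7.1500e-04 m)² = 1.606e-06 m²
R_1 = (1.63×10^-8)(402)/(1.606e-06) = 4.08 Ω
Seg 2: A = π(1.02/2 mm)² = π(5.1000e-04 m)² = 8.171e-07 m²
R_2 = (2.80×10^-8)(171)/(8.171e-07) = 5.86 Ω
Seg 3: A = π(1.63/2 mm)² = π(8.1500e-04 m)² = 2.087e-06 m²
R_3 = (1.63×10^-8)(587)/(2.087e-06) = 4.585 Ω
R_total = R_1 + R_2 + R_3 = 14.5 Ω

14.5 Ω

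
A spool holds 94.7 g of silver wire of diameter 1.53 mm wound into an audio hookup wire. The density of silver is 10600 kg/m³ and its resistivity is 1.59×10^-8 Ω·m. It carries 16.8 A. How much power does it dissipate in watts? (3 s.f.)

A = π(d/2)² = π(7.6500e-04 m)² = 1.8385e-06 m²
L = m/(density·A) = 0.0947/(10600×1.8385e-06) = 4.859 m
R = ρL/A = (1.59×10^-8)(4.859)/(1.8385e-06) = 0.04202 Ω
P = I²R = (16.8)² × 0.04202 = 11.9 W

11.9 W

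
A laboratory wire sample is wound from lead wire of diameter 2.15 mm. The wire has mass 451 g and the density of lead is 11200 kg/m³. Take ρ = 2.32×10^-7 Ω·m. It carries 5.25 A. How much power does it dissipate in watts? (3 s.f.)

19.5 W

A = π(d/2)² = π(1.0750e-03 m)² = 3.6305e-06 m²
L = m/(density·A) = 0.451/(11200×3.6305e-06) = 11.09 m
R = ρL/A = (2.32×10^-7)(11.09)/(3.6305e-06) = 0.7088 Ω
P = I²R = (5.25)² × 0.7088 = 19.5 W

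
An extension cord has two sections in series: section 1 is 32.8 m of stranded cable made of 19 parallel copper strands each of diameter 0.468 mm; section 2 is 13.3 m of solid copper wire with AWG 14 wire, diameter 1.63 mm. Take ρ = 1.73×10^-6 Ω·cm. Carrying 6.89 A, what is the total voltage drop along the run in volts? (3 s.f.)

1.96 V

ρ = 1.73×10^-6 Ω·cm = 1.73×10^-8 Ω·m
Section 1: A_strand = π(2.3400e-04)² = 1.720e-07 m²; R₁ = ρL/(N·A_s) = (1.73×10^-8)(32.8)/(19×1.720e-07) = 0.1736 Ω
Section 2: A = π(1.63/2 mm)² = π(8.1500e-04 m)² = 2.087e-06 m²
R₂ = (1.73×10^-8)(13.3)/(2.087e-06) = 0.1103 Ω
R = R₁ + R₂ = 0.2839 Ω
V = IR = 6.89 × 0.2839 = 1.96 V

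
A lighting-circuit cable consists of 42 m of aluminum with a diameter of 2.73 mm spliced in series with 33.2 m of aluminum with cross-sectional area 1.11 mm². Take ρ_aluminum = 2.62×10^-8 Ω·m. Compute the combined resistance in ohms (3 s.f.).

Segment 1: A = π(d/2)² = π(1.3650e-03 m)² = 5.853e-06 m²
R₁ = ρL/A = (2.62×10^-8)(42)/(5.853e-06) = 0.188 Ω
Segment 2: A = 1.11 mm² = 1.110e-06 m²
R₂ = (2.62×10^-8)(33.2)/(1.110e-06) = 0.7836 Ω
R = R₁ + R₂ = 0.972 Ω

0.972 Ω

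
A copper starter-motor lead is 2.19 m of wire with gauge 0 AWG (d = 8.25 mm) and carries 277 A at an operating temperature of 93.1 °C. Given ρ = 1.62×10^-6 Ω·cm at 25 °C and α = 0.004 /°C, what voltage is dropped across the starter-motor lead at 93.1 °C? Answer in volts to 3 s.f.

ρ = 1.62×10^-6 Ω·cm = 1.62×10^-8 Ω·m
A = π(8.25/2 mm)² = π(4.1250e-03 m)² = 5.346e-05 m²
R₍25₎ = ρL/A = (1.62×10^-8)(2.19)/(5.346e-05) = 6.637×10^-4 Ω
R₍93.1₎ = R₍25₎(1 + αΔT) = 6.637×10^-4 × (1 + 0.004×68.1) = 8.445×10^-4 Ω
V = IR = 277 × 8.445×10^-4 = 0.234 V

0.234 V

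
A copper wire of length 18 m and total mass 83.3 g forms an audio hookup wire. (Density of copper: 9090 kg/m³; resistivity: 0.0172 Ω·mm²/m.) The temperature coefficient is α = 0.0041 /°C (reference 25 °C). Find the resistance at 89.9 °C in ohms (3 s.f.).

0.770 Ω

ρ = 0.0172 Ω·mm²/m = 1.72×10^-8 Ω·m
A = m/(density·L) = 0.0833/(9090×18) = 5.0911e-07 m²
R = ρL/A = (1.72×10^-8)(18)/(5.0911e-07) = 0.6081 Ω
R(89.9 °C) = 0.6081 × (1 + 0.0041×64.9) = 0.770 Ω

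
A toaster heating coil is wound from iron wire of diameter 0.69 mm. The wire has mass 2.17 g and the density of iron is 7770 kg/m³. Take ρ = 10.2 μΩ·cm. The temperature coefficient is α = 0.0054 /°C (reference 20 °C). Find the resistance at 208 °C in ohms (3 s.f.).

ρ = 10.2 μΩ·cm = 1.02×10^-7 Ω·m
A = π(d/2)² = π(3.4500e-04 m)² = 3.7393e-07 m²
L = m/(density·A) = 0.00217/(7770×3.7393e-07) = 0.7469 m
R = ρL/A = (1.02×10^-7)(0.7469)/(3.7393e-07) = 0.2037 Ω
R(208 °C) = 0.2037 × (1 + 0.0054×188) = 0.411 Ω

0.411 Ω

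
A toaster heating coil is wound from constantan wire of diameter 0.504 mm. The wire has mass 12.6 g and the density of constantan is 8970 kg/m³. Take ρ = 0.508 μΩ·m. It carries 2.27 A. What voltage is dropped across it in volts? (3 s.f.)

ρ = 0.508 μΩ·m = 5.08×10^-7 Ω·m
A = π(d/2)² = π(2.5200e-04 m)² = 1.9950e-07 m²
L = m/(density·A) = 0.0126/(8970×1.9950e-07) = 7.041 m
R = ρL/A = (5.08×10^-7)(7.041)/(1.9950e-07) = 17.93 Ω
V = IR = 2.27 × 17.93 = 40.7 V

40.7 V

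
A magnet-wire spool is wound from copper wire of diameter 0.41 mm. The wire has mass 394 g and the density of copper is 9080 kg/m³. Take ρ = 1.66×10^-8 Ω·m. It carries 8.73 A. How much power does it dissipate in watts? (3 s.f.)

3150 W

A = π(d/2)² = π(2.0500e-04 m)² = 1.3203e-07 m²
L = m/(density·A) = 0.394/(9080×1.3203e-07) = 328.7 m
R = ρL/A = (1.66×10^-8)(328.7)/(1.3203e-07) = 41.32 Ω
P = I²R = (8.73)² × 41.32 = 3150 W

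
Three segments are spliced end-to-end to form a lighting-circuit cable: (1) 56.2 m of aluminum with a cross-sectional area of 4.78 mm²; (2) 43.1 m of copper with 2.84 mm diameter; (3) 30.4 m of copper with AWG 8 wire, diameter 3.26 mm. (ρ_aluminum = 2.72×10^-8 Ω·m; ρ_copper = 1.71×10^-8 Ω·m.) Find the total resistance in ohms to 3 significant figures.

Seg 1: A = 4.78 mm² = 4.780e-06 m²
R_1 = (2.72×10^-8)(56.2)/(4.780e-06) = 0.3198 Ω
Seg 2: A = π(d/2)² = π(1.4200e-03 m)² = 6.335e-06 m²
R_2 = (1.71×10^-8)(43.1)/(6.335e-06) = 0.1163 Ω
Seg 3: A = π(3.26/2 mm)² = π(1.6300e-03 m)² = 8.347e-06 m²
R_3 = (1.71×10^-8)(30.4)/(8.347e-06) = 0.06228 Ω
R_total = R_1 + R_2 + R_3 = 0.498 Ω

0.498 Ω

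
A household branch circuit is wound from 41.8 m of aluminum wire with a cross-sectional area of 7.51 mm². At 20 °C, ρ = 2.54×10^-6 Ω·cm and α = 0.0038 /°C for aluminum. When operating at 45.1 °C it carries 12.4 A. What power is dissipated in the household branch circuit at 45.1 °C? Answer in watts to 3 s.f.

23.8 W

ρ = 2.54×10^-6 Ω·cm = 2.54×10^-8 Ω·m
A = 7.51 mm² = 7.510e-06 m²
R₍20₎ = ρL/A = (2.54×10^-8)(41.8)/(7.510e-06) = 0.1414 Ω
R₍45.1₎ = R₍20₎(1 + αΔT) = 0.1414 × (1 + 0.0038×25.1) = 0.1549 Ω
P = I²R = (12.4)² × 0.1549 = 23.8 W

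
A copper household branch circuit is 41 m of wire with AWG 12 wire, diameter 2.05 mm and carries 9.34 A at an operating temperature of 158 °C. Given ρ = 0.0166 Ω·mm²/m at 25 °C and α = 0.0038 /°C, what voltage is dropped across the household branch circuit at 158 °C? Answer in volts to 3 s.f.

2.90 V

ρ = 0.0166 Ω·mm²/m = 1.66×10^-8 Ω·m
A = π(2.05/2 mm)² = π(1.0250e-03 m)² = 3.301e-06 m²
R₍25₎ = ρL/A = (1.66×10^-8)(41)/(3.301e-06) = 0.2062 Ω
R₍158₎ = R₍25₎(1 + αΔT) = 0.2062 × (1 + 0.0038×133) = 0.3104 Ω
V = IR = 9.34 × 0.3104 = 2.90 V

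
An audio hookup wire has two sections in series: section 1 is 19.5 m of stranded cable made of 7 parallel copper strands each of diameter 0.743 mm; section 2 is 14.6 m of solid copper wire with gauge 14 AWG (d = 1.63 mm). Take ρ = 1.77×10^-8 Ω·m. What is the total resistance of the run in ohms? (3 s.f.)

Section 1: A_strand = π(3.7150e-04)² = 4.336e-07 m²; R₁ = ρL/(N·A_s) = (1.77×10^-8)(19.5)/(7×4.336e-07) = 0.1137 Ω
Section 2: A = π(1.63/2 mm)² = π(8.1500e-04 m)² = 2.087e-06 m²
R₂ = (1.77×10^-8)(14.6)/(2.087e-06) = 0.1238 Ω
R = R₁ + R₂ = 0.238 Ω

0.238 Ω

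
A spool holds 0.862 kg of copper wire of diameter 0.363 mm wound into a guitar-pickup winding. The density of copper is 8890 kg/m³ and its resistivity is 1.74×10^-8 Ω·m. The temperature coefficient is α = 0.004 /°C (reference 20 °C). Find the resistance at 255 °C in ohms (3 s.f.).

306 Ω

A = π(d/2)² = π(1.8150e-04 m)² = 1.0349e-07 m²
L = m/(density·A) = 0.862/(8890×1.0349e-07) = 936.9 m
R = ρL/A = (1.74×10^-8)(936.9)/(1.0349e-07) = 157.5 Ω
R(255 °C) = 157.5 × (1 + 0.004×235) = 306 Ω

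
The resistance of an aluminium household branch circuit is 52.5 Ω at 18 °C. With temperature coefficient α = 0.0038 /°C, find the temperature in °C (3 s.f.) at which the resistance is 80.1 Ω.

156 °C

R = R₀(1 + α(T − T₀)) ⇒ T = T₀ + (R/R₀ − 1)/α
T = 18 + (80.1/52.5 − 1)/0.0038 = 18 + (0.5257)/0.0038 = 156 °C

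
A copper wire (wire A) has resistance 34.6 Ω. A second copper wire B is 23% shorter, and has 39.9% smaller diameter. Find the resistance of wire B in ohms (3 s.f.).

R ∝ L/d², so R_B/R_A = (1 − 23/100) × (1 − 39.9/100)⁻²
= 0.77 × 2.768 = 2.132
R_B = 2.132 × 34.6 = 73.8 Ω

73.8 Ω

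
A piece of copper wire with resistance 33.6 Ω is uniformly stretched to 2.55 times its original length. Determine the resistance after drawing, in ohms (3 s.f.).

Volume constant ⇒ A' = A/k with k = 2.55. R' = ρ(kL)/(A/k) = k²R.
R' = 6.502 × 33.6 = 218 Ω

218 Ω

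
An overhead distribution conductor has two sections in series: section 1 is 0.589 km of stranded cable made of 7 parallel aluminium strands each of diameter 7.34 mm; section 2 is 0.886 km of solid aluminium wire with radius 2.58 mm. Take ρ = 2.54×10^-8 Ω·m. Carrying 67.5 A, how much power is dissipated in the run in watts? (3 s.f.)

5130 W

Section 1: A_strand = π(3.6700e-03)² = 4.231e-05 m²; R₁ = ρL/(N·A_s) = (2.54×10^-8)(589)/(7×4.231e-05) = 0.05051 Ω
Section 2: A = πr² = π(2.5800e-03 m)² = 2.091e-05 m²
R₂ = (2.54×10^-8)(886)/(2.091e-05) = 1.076 Ω
R = R₁ + R₂ = 1.127 Ω
P = I²R = (67.5)² × 1.127 = 5130 W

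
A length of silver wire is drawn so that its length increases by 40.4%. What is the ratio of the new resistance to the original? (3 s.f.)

1.97

k = 1 + 40.4/100 = 1.404; volume constant ⇒ A' = A/k, so R' = k²R.
Factor = 1.97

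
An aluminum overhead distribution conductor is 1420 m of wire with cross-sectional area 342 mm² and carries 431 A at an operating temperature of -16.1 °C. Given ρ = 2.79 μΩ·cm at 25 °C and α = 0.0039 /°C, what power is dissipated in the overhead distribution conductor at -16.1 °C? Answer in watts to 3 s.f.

18100 W

ρ = 2.79 μΩ·cm = 2.79×10^-8 Ω·m
A = 342 mm² = 3.420e-04 m²
R₍25₎ = ρL/A = (2.79×10^-8)(1420)/(3.420e-04) = 0.1158 Ω
R₍-16.1₎ = R₍25₎(1 + αΔT) = 0.1158 × (1 + 0.0039×-41.1) = 0.09727 Ω
P = I²R = (431)² × 0.09727 = 18100 W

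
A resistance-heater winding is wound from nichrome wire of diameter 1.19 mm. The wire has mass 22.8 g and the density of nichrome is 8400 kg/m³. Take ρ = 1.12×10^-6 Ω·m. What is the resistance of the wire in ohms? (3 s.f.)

A = π(d/2)² = π(5.9500e-04 m)² = 1.1122e-06 m²
L = m/(density·A) = 0.0228/(8400×1.1122e-06) = 2.44 m
R = ρL/A = (1.12×10^-6)(2.44)/(1.1122e-06) = 2.46 Ω

2.46 Ω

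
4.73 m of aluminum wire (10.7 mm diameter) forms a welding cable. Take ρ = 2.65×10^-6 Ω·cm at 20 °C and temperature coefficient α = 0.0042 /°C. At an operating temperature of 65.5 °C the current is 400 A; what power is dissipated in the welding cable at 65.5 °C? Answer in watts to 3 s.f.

ρ = 2.65×10^-6 Ω·cm = 2.65×10^-8 Ω·m
A = π(d/2)² = π(5.3500e-03 m)² = 8.992e-05 m²
R₍20₎ = ρL/A = (2.65×10^-8)(4.73)/(8.992e-05) = 0.001394 Ω
R₍65.5₎ = R₍20₎(1 + αΔT) = 0.001394 × (1 + 0.0042×45.5) = 0.00166 Ω
P = I²R = (400)² × 0.00166 = 266 W

266 W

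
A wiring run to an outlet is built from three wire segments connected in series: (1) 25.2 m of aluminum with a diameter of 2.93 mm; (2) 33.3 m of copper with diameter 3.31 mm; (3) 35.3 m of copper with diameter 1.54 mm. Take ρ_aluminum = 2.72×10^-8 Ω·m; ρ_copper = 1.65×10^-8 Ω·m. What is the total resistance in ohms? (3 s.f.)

Seg 1: A = π(d/2)² = π(1.4650e-03 m)² = 6.743e-06 m²
R_1 = (2.72×10^-8)(25.2)/(6.743e-06) = 0.1017 Ω
Seg 2: A = π(d/2)² = π(1.6550e-03 m)² = 8.605e-06 m²
R_2 = (1.65×10^-8)(33.3)/(8.605e-06) = 0.06385 Ω
Seg 3: A = π(d/2)² = π(7.7000e-04 m)² = 1.863e-06 m²
R_3 = (1.65×10^-8)(35.3)/(1.863e-06) = 0.3127 Ω
R_total = R_1 + R_2 + R_3 = 0.478 Ω

0.478 Ω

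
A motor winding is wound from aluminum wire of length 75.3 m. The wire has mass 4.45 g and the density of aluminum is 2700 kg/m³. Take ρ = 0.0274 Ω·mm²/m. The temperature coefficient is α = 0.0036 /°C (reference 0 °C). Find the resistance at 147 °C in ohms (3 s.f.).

144 Ω

ρ = 0.0274 Ω·mm²/m = 2.74×10^-8 Ω·m
A = m/(density·L) = 0.00445/(2700×75.3) = 2.1888e-08 m²
R = ρL/A = (2.74×10^-8)(75.3)/(2.1888e-08) = 94.26 Ω
R(147 °C) = 94.26 × (1 + 0.0036×147) = 144 Ω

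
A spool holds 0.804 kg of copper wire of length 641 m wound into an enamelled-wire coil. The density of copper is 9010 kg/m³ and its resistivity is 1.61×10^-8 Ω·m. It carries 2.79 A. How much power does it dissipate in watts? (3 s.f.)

577 W

A = m/(density·L) = 0.804/(9010×641) = 1.3921e-07 m²
R = ρL/A = (1.61×10^-8)(641)/(1.3921e-07) = 74.13 Ω
P = I²R = (2.79)² × 74.13 = 577 W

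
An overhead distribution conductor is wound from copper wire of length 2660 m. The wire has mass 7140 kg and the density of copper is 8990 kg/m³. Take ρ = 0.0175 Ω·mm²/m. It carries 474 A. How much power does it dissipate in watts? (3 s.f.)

ρ = 0.0175 Ω·mm²/m = 1.75×10^-8 Ω·m
A = m/(density·L) = 7140/(8990×2660) = 2.9858e-04 m²
R = ρL/A = (1.75×10^-8)(2660)/(2.9858e-04) = 0.1559 Ω
P = I²R = (474)² × 0.1559 = 35000 W

35000 W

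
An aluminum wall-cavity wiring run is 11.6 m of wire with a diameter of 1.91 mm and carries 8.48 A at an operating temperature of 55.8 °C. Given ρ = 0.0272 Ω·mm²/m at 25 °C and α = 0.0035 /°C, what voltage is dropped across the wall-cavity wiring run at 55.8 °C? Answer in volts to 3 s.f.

ρ = 0.0272 Ω·mm²/m = 2.72×10^-8 Ω·m
A = π(d/2)² = π(9.5500e-04 m)² = 2.865e-06 m²
R₍25₎ = ρL/A = (2.72×10^-8)(11.6)/(2.865e-06) = 0.1101 Ω
R₍55.8₎ = R₍25₎(1 + αΔT) = 0.1101 × (1 + 0.0035×30.8) = 0.122 Ω
V = IR = 8.48 × 0.122 = 1.03 V

1.03 V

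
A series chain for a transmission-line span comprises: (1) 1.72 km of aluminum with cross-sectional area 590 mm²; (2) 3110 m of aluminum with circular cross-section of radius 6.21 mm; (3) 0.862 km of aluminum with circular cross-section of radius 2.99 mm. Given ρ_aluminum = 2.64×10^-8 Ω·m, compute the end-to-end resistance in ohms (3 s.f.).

Seg 1: A = 590 mm² = 5.900e-04 m²
R_1 = (2.64×10^-8)(1720)/(5.900e-04) = 0.07696 Ω
Seg 2: A = πr² = π(6.2100e-03 m)² = 1.212e-04 m²
R_2 = (2.64×10^-8)(3110)/(1.212e-04) = 0.6777 Ω
Seg 3: A = πr² = π(2.9900e-03 m)² = 2.809e-05 m²
R_3 = (2.64×10^-8)(862)/(2.809e-05) = 0.8102 Ω
R_total = R_1 + R_2 + R_3 = 1.56 Ω

1.56 Ω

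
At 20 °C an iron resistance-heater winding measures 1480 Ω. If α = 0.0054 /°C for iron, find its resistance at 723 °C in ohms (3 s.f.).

ΔT = 723 − 20 = 703 °C
R = R₀(1 + αΔT) = 1480 × (1 + 0.0054×703) = 1480 × 4.796 = 7100 Ω

7100 Ω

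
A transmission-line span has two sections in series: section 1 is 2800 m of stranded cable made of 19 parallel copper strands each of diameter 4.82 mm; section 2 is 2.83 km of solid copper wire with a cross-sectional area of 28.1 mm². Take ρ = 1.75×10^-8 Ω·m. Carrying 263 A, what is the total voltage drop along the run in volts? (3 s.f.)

501 V

Section 1: A_strand = π(2.4100e-03)² = 1.825e-05 m²; R₁ = ρL/(N·A_s) = (1.75×10^-8)(2800)/(19×1.825e-05) = 0.1413 Ω
Section 2: A = 28.1 mm² = 2.810e-05 m²
R₂ = (1.75×10^-8)(2830)/(2.810e-05) = 1.762 Ω
R = R₁ + R₂ = 1.904 Ω
V = IR = 263 × 1.904 = 501 V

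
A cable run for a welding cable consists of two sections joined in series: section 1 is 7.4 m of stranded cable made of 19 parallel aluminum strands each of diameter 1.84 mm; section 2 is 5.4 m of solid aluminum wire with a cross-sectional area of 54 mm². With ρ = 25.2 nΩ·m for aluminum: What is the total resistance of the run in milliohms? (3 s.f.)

6.21 mΩ

ρ = 25.2 nΩ·m = 2.52×10^-8 Ω·m
Section 1: A_strand = π(9.2000e-04)² = 2.659e-06 m²; R₁ = ρL/(N·A_s) = (2.52×10^-8)(7.4)/(19×2.659e-06) = 0.003691 Ω
Section 2: A = 54 mm² = 5.400e-05 m²
R₂ = (2.52×10^-8)(5.4)/(5.400e-05) = 0.00252 Ω
R = R₁ + R₂ = 6.21 mΩ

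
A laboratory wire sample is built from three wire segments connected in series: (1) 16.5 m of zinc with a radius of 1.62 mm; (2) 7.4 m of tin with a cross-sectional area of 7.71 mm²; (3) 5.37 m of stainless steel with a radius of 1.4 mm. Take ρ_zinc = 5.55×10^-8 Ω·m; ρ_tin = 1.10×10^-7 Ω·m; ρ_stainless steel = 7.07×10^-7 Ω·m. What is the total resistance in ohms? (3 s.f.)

0.833 Ω

Seg 1: A = πr² = π(1.6200e-03 m)² = 8.245e-06 m²
R_1 = (5.55×10^-8)(16.5)/(8.245e-06) = 0.1111 Ω
Seg 2: A = 7.71 mm² = 7.710e-06 m²
R_2 = (1.10×10^-7)(7.4)/(7.710e-06) = 0.1056 Ω
Seg 3: A = πr² = π(1.4000e-03 m)² = 6.158e-06 m²
R_3 = (7.07×10^-7)(5.37)/(6.158e-06) = 0.6166 Ω
R_total = R_1 + R_2 + R_3 = 0.833 Ω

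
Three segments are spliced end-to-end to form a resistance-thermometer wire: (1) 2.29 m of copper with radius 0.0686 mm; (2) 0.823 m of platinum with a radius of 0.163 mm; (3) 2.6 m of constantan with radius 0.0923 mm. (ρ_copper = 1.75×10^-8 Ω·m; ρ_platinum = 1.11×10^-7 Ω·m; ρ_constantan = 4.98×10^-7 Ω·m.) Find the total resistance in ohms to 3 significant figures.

Seg 1: A = πr² = π(6.8600e-05 m)² = 1.478e-08 m²
R_1 = (1.75×10^-8)(2.29)/(1.478e-08) = 2.711 Ω
Seg 2: A = πr² = π(1.6300e-04 m)² = 8.347e-08 m²
R_2 = (1.11×10^-7)(0.823)/(8.347e-08) = 1.094 Ω
Seg 3: A = πr² = π(9.2300e-05 m)² = 2.676e-08 m²
R_3 = (4.98×10^-7)(2.6)/(2.676e-08) = 48.38 Ω
R_total = R_1 + R_2 + R_3 = 52.2 Ω

52.2 Ω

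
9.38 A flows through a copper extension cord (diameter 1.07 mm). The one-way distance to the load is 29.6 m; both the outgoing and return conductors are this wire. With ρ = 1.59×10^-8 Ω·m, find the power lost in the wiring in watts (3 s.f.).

92.1 W

A = π(d/2)² = π(5.3500e-04 m)² = 8.992e-07 m²
Total conductor length (both ways) L = 2 × 29.6 = 59.2 m
R = ρL/A = (1.59×10^-8)(59.2)/(8.992e-07) = 1.047 Ω
P = I²R = (9.38)² × 1.047 = 92.1 W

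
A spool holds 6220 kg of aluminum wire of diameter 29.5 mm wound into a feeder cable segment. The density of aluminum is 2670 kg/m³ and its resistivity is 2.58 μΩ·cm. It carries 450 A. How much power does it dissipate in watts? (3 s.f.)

26100 W

ρ = 2.58 μΩ·cm = 2.58×10^-8 Ω·m
A = π(d/2)² = π(1.4750e-02 m)² = 6.8349e-04 m²
L = m/(density·A) = 6220/(2670×6.8349e-04) = 3408 m
R = ρL/A = (2.58×10^-8)(3408)/(6.8349e-04) = 0.1287 Ω
P = I²R = (450)² × 0.1287 = 26100 W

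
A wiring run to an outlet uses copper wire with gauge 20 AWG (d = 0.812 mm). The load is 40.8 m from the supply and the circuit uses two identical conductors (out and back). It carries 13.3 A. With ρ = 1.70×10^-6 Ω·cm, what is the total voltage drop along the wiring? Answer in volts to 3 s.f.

ρ = 1.70×10^-6 Ω·cm = 1.70×10^-8 Ω·m
A = π(0.812/2 mm)² = π(4.0600e-04 m)² = 5.178e-07 m²
Total conductor length (both ways) L = 2 × 40.8 = 81.6 m
R = ρL/A = (1.70×10^-8)(81.6)/(5.178e-07) = 2.679 Ω
V = IR = 13.3 × 2.679 = 35.6 V

35.6 V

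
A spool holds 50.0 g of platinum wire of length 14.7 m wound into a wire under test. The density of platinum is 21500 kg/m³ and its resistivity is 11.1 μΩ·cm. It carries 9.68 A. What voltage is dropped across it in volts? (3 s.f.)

ρ = 11.1 μΩ·cm = 1.11×10^-7 Ω·m
A = m/(density·L) = 0.05/(21500×14.7) = 1.5820e-07 m²
R = ρL/A = (1.11×10^-7)(14.7)/(1.5820e-07) = 10.31 Ω
V = IR = 9.68 × 10.31 = 99.8 V

99.8 V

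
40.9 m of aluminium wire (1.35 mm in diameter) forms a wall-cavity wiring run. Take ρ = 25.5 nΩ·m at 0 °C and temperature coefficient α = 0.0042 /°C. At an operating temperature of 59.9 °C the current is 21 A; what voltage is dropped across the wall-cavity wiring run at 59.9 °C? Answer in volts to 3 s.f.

19.2 V

ρ = 25.5 nΩ·m = 2.55×10^-8 Ω·m
A = π(d/2)² = π(6.7500e-04 m)² = 1.431e-06 m²
R₍0₎ = ρL/A = (2.55×10^-8)(40.9)/(1.431e-06) = 0.7286 Ω
R₍59.9₎ = R₍0₎(1 + αΔT) = 0.7286 × (1 + 0.0042×59.9) = 0.9119 Ω
V = IR = 21 × 0.9119 = 19.2 V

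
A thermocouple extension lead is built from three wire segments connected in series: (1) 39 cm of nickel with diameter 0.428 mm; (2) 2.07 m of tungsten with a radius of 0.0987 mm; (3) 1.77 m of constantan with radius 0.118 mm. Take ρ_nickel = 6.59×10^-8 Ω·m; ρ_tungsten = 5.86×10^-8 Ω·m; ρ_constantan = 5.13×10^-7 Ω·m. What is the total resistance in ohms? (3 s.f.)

Seg 1: A = π(d/2)² = π(2.1400e-04 m)² = 1.439e-07 m²
R_1 = (6.59×10^-8)(0.39)/(1.439e-07) = 0.1786 Ω
Seg 2: A = πr² = π(9.8700e-05 m)² = 3.060e-08 m²
R_2 = (5.86×10^-8)(2.07)/(3.060e-08) = 3.964 Ω
Seg 3: A = πr² = π(1.1800e-04 m)² = 4.374e-08 m²
R_3 = (5.13×10^-7)(1.77)/(4.374e-08) = 20.76 Ω
R_total = R_1 + R_2 + R_3 = 24.9 Ω

24.9 Ω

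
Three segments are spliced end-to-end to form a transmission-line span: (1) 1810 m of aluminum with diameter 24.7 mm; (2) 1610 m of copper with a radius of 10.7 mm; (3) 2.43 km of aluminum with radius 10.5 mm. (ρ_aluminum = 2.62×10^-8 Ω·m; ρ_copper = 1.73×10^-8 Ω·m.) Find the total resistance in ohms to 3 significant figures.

Seg 1: A = π(d/2)² = π(1.2350e-02 m)² = 4.792e-04 m²
R_1 = (2.62×10^-8)(1810)/(4.792e-04) = 0.09897 Ω
Seg 2: A = πr² = π(1.0700e-02 m)² = 3.597e-04 m²
R_2 = (1.73×10^-8)(1610)/(3.597e-04) = 0.07744 Ω
Seg 3: A = πr² = π(1.0500e-02 m)² = 3.464e-04 m²
R_3 = (2.62×10^-8)(2430)/(3.464e-04) = 0.1838 Ω
R_total = R_1 + R_2 + R_3 = 0.360 Ω

0.360 Ω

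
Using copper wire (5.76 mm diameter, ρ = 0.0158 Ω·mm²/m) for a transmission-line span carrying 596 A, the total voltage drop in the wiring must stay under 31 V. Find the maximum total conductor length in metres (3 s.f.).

ρ = 0.0158 Ω·mm²/m = 1.58×10^-8 Ω·m
A = π(d/2)² = π(2.8800e-03 m)² = 2.606e-05 m²
L_max = V_max·A/(1·ρI) = (31)(2.606e-05)/(1.58×10^-8×596) = 85.8 m

85.8 m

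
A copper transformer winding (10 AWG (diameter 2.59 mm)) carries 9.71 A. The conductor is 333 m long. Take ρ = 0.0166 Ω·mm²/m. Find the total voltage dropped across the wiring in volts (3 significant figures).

10.2 V

ρ = 0.0166 Ω·mm²/m = 1.66×10^-8 Ω·m
A = π(2.59/2 mm)² = π(1.2950e-03 m)² = 5.269e-06 m²
R = ρL/A = (1.66×10^-8)(333)/(5.269e-06) = 1.049 Ω
V = IR = 9.71 × 1.049 = 10.2 V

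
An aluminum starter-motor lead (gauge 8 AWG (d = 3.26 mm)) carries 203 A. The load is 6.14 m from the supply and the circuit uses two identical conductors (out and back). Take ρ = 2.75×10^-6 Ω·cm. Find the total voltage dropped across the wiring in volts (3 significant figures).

8.21 V

ρ = 2.75×10^-6 Ω·cm = 2.75×10^-8 Ω·m
A = π(3.26/2 mm)² = π(1.6300e-03 m)² = 8.347e-06 m²
Total conductor length (both ways) L = 2 × 6.14 = 12.28 m
R = ρL/A = (2.75×10^-8)(12.28)/(8.347e-06) = 0.04046 Ω
V = IR = 203 × 0.04046 = 8.21 V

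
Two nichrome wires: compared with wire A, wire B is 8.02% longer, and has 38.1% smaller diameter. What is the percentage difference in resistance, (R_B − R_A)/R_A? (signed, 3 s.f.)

R ∝ L/d², so R_B/R_A = (1 + 8.02/100) × (1 − 38.1/100)⁻²
= 1.08 × 2.61 = 2.819
(R_B − R_A)/R_A = 2.819 − 1 = 182%

182%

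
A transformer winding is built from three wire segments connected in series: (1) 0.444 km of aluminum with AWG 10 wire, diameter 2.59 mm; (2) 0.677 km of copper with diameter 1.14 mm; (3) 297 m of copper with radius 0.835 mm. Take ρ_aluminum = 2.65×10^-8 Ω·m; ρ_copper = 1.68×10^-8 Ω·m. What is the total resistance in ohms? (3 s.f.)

15.7 Ω

Seg 1: A = π(2.59/2 mm)² = π(1.2950e-03 m)² = 5.269e-06 m²
R_1 = (2.65×10^-8)(444)/(5.269e-06) = 2.233 Ω
Seg 2: A = π(d/2)² = π(5.7000e-04 m)² = 1.021e-06 m²
R_2 = (1.68×10^-8)(677)/(1.021e-06) = 11.14 Ω
Seg 3: A = πr² = π(8.3500e-04 m)² = 2.190e-06 m²
R_3 = (1.68×10^-8)(297)/(2.190e-06) = 2.278 Ω
R_total = R_1 + R_2 + R_3 = 15.7 Ω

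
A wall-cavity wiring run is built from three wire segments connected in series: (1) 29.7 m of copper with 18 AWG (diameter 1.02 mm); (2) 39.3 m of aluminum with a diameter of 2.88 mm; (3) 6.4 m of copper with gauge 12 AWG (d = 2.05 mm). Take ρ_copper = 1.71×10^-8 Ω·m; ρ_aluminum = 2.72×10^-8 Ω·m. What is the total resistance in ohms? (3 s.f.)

Seg 1: A = π(1.02/2 mm)² = π(5.1000e-04 m)² = 8.171e-07 m²
R_1 = (1.71×10^-8)(29.7)/(8.171e-07) = 0.6215 Ω
Seg 2: A = π(d/2)² = π(1.4400e-03 m)² = 6.514e-06 m²
R_2 = (2.72×10^-8)(39.3)/(6.514e-06) = 0.1641 Ω
Seg 3: A = π(2.05/2 mm)² = π(1.0250e-03 m)² = 3.301e-06 m²
R_3 = (1.71×10^-8)(6.4)/(3.301e-06) = 0.03316 Ω
R_total = R_1 + R_2 + R_3 = 0.819 Ω

0.819 Ω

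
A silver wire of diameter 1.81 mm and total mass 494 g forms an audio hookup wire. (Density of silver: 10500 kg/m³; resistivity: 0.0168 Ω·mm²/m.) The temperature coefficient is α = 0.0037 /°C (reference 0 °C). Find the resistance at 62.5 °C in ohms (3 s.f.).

ρ = 0.0168 Ω·mm²/m = 1.68×10^-8 Ω·m
A = π(d/2)² = π(9.0500e-04 m)² = 2.5730e-06 m²
L = m/(density·A) = 0.494/(10500×2.5730e-06) = 18.28 m
R = ρL/A = (1.68×10^-8)(18.28)/(2.5730e-06) = 0.1194 Ω
R(62.5 °C) = 0.1194 × (1 + 0.0037×62.5) = 0.147 Ω

0.147 Ω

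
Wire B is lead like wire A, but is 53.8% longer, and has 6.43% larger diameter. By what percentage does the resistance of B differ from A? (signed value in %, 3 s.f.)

35.8%

R ∝ L/d², so R_B/R_A = (1 + 53.8/100) × (1 + 6.43/100)⁻²
= 1.538 × 0.8828 = 1.358
(R_B − R_A)/R_A = 1.358 − 1 = 35.8%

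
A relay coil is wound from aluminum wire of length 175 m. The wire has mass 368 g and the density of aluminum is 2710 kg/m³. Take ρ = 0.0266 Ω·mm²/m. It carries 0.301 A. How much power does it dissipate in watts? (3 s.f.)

ρ = 0.0266 Ω·mm²/m = 2.66×10^-8 Ω·m
A = m/(density·L) = 0.368/(2710×175) = 7.7596e-07 m²
R = ρL/A = (2.66×10^-8)(175)/(7.7596e-07) = 5.999 Ω
P = I²R = (0.301)² × 5.999 = 0.544 W

0.544 W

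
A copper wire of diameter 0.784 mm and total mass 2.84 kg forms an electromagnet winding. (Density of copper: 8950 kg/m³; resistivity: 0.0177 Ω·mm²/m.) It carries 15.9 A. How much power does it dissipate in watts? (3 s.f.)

ρ = 0.0177 Ω·mm²/m = 1.77×10^-8 Ω·m
A = π(d/2)² = π(3.9200e-04 m)² = 4.8275e-07 m²
L = m/(density·A) = 2.84/(8950×4.8275e-07) = 657.3 m
R = ρL/A = (1.77×10^-8)(657.3)/(4.8275e-07) = 24.1 Ω
P = I²R = (15.9)² × 24.1 = 6090 W

6090 W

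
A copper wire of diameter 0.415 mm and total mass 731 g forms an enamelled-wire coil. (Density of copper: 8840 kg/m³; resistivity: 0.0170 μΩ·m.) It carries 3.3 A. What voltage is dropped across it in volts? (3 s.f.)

254 V

ρ = 0.0170 μΩ·m = 1.70×10^-8 Ω·m
A = π(d/2)² = π(2.0750e-04 m)² = 1.3527e-07 m²
L = m/(density·A) = 0.731/(8840×1.3527e-07) = 611.3 m
R = ρL/A = (1.70×10^-8)(611.3)/(1.3527e-07) = 76.83 Ω
V = IR = 3.3 × 76.83 = 254 V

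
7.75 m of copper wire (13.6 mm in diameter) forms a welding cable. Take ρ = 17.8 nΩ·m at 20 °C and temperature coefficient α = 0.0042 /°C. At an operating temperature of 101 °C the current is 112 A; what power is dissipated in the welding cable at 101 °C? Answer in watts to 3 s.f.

16.0 W

ρ = 17.8 nΩ·m = 1.78×10^-8 Ω·m
A = π(d/2)² = π(6.8000e-03 m)² = 1.453e-04 m²
R₍20₎ = ρL/A = (1.78×10^-8)(7.75)/(1.453e-04) = 9.496×10^-4 Ω
R₍101₎ = R₍20₎(1 + αΔT) = 9.496×10^-4 × (1 + 0.0042×81) = 0.001273 Ω
P = I²R = (112)² × 0.001273 = 16.0 W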